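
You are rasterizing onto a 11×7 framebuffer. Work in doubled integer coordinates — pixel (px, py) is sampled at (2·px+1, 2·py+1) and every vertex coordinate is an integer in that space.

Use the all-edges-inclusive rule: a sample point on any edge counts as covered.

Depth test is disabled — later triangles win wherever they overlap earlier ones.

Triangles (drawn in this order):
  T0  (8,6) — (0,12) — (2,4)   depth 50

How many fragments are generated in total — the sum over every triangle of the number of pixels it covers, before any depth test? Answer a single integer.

T0:
  2·area = 52
  edge (8, 6)→(0, 12): d=(-8,6) inclusive
  edge (0, 12)→(2, 4): d=(2,-8) inclusive
  edge (2, 4)→(8, 6): d=(6,2) inclusive
    (1,2)@(3, 5): e=[38,10,4] → #
    (2,2)@(5, 5): e=[26,26,0] → #  [on edge]
    (3,2)@(7, 5): e=[14,42,-4] → ·
    (1,3)@(3, 7): e=[22,14,16] → #
    (3,3)@(7, 7): e=[-2,46,8] → ·
    (5,3)@(11, 7): e=[-26,78,0] → ·  [on edge]
    (0,4)@(1, 9): e=[18,2,32] → #
    (2,4)@(5, 9): e=[-6,34,24] → ·
    (8,4)@(17, 9): e=[-78,130,0] → ·  [on edge]
    (0,5)@(1, 11): e=[2,6,44] → #
    (1,5)@(3, 11): e=[-10,22,40] → ·
    (0,6)@(1, 13): e=[-14,10,56] → ·
  covered (7 px):
    · · · · · · · · · · ·
    · · · · · · · · · · ·
    · # # · · · · · · · ·
    · # # · · · · · · · ·
    # # · · · · · · · · ·
    # · · · · · · · · · ·
    · · · · · · · · · · ·

Result: 7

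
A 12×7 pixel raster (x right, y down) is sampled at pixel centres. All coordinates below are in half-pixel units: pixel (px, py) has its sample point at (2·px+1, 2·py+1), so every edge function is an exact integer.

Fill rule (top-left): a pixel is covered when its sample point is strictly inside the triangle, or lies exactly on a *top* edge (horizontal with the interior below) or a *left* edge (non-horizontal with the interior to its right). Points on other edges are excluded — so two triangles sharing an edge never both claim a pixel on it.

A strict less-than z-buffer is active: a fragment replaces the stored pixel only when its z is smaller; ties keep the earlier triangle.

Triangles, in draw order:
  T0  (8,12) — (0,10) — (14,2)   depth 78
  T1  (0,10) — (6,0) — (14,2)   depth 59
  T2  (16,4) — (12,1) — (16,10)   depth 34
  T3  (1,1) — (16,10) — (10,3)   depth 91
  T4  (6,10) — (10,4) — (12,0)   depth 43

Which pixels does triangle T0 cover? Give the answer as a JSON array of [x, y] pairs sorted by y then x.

T0:
  2·area = 92
  edge (8, 12)→(0, 10): d=(-8,-2) top-left  bias=+0
  edge (0, 10)→(14, 2): d=(14,-8) top-left  bias=+0
  edge (14, 2)→(8, 12): d=(-6,10) right/bottom  bias=-1
    (6,1)@(13, 3): e=[82,6,4] → █
    (7,1)@(15, 3): e=[86,22,-16] → ·
    (4,2)@(9, 5): e=[58,2,32] → █
    (5,2)@(11, 5): e=[62,18,12] → █
    (6,2)@(13, 5): e=[66,34,-8] → ·
    (3,3)@(7, 7): e=[38,14,40] → █
    (5,3)@(11, 7): e=[46,46,0] → ·  [on edge]
    (1,4)@(3, 9): e=[14,10,68] → █
    (2,4)@(5, 9): e=[18,26,48] → █
    (5,4)@(11, 9): e=[30,74,-12] → ·
    (1,5)@(3, 11): e=[-2,38,56] → ·
    (2,5)@(5, 11): e=[2,54,36] → █
  covered (11 px):
    · · · · · · · · · · · ·
    · · · · · · █ · · · · ·
    · · · · █ █ · · · · · ·
    · · · █ █ · · · · · · ·
    · █ █ █ █ · · · · · · ·
    · · █ █ · · · · · · · ·
    · · · · · · · · · · · ·
T1:
  2·area = 92
  edge (0, 10)→(6, 0): d=(6,-10) top-left  bias=+0
  edge (6, 0)→(14, 2): d=(8,2) right/bottom  bias=-1
  edge (14, 2)→(0, 10): d=(-14,8) right/bottom  bias=-1
    (3,0)@(7, 1): e=[16,6,70] → █
    (4,0)@(9, 1): e=[36,2,54] → █
    (5,0)@(11, 1): e=[56,-2,38] → ·
    (2,1)@(5, 3): e=[8,26,58] → █
    (5,1)@(11, 3): e=[68,14,10] → █
    (6,1)@(13, 3): e=[88,10,-6] → ·
    (1,2)@(3, 5): e=[0,46,46] → █  [on edge]
    (4,2)@(9, 5): e=[60,34,-2] → ·
    (5,2)@(11, 5): e=[80,30,-18] → ·
    (1,3)@(3, 7): e=[12,62,18] → █
    (3,3)@(7, 7): e=[52,54,-14] → ·
    (0,4)@(1, 9): e=[4,82,6] → █
  covered (12 px):
    · · · █ █ · · · · · · ·
    · · █ █ █ █ · · · · · ·
    · █ █ █ · · · · · · · ·
    · █ █ · · · · · · · · ·
    █ · · · · · · · · · · ·
    · · · · · · · · · · · ·
    · · · · · · · · · · · ·
T2:
  2·area = 24  (B↔C swapped to make it positive)
  edge (16, 4)→(16, 10): d=(0,6) right/bottom  bias=-1
  edge (16, 10)→(12, 1): d=(-4,-9) top-left  bias=+0
  edge (12, 1)→(16, 4): d=(4,3) right/bottom  bias=-1
    (6,1)@(13, 3): e=[18,1,5] → █
    (7,1)@(15, 3): e=[6,19,-1] → ·
    (6,2)@(13, 5): e=[18,-7,13] → ·
    (7,2)@(15, 5): e=[6,11,7] → █
    (8,2)@(17, 5): e=[-6,29,1] → ·
    (7,3)@(15, 7): e=[6,3,15] → █
    (8,3)@(17, 7): e=[-6,21,9] → ·
    (7,4)@(15, 9): e=[6,-5,23] → ·
  covered (3 px):
    · · · · · · · · · · · ·
    · · · · · · █ · · · · ·
    · · · · · · · █ · · · ·
    · · · · · · · █ · · · ·
    · · · · · · · · · · · ·
    · · · · · · · · · · · ·
    · · · · · · · · · · · ·
T3:
  2·area = 51  (B↔C swapped to make it positive)
  edge (1, 1)→(10, 3): d=(9,2) right/bottom  bias=-1
  edge (10, 3)→(16, 10): d=(6,7) right/bottom  bias=-1
  edge (16, 10)→(1, 1): d=(-15,-9) top-left  bias=+0
    (0,0)@(1, 1): e=[0,51,0] → ·  [on edge]
    (2,1)@(5, 3): e=[10,35,6] → █
    (3,1)@(7, 3): e=[6,21,24] → █
    (4,1)@(9, 3): e=[2,7,42] → █
    (5,1)@(11, 3): e=[-2,-7,60] → ·
    (2,2)@(5, 5): e=[28,47,-24] → ·
    (3,2)@(7, 5): e=[24,33,-6] → ·
    (4,2)@(9, 5): e=[20,19,12] → █
    (5,2)@(11, 5): e=[16,5,30] → █
    (6,2)@(13, 5): e=[12,-9,48] → ·
    (9,2)@(19, 5): e=[0,-51,102] → ·  [on edge]
    (4,3)@(9, 7): e=[38,31,-18] → ·
    (5,3)@(11, 7): e=[34,17,0] → █  [on edge]
    (10,6)@(21, 13): e=[68,-17,0] → ·  [on edge]
  covered (8 px):
    · · · · · · · · · · · ·
    · · █ █ █ · · · · · · ·
    · · · · █ █ · · · · · ·
    · · · · · █ █ · · · · ·
    · · · · · · · █ · · · ·
    · · · · · · · · · · · ·
    · · · · · · · · · · · ·
T4:
  2·area = 4  (B↔C swapped to make it positive)
  edge (6, 10)→(12, 0): d=(6,-10) top-left  bias=+0
  edge (12, 0)→(10, 4): d=(-2,4) right/bottom  bias=-1
  edge (10, 4)→(6, 10): d=(-4,6) right/bottom  bias=-1
    (4,2)@(9, 5): e=[0,2,2] → █  [on edge]
    (5,2)@(11, 5): e=[20,-6,-10] → ·
    (4,3)@(9, 7): e=[12,-2,-6] → ·
  covered (1 px):
    · · · · · · · · · · · ·
    · · · · · · · · · · · ·
    · · · · █ · · · · · · ·
    · · · · · · · · · · · ·
    · · · · · · · · · · · ·
    · · · · · · · · · · · ·
    · · · · · · · · · · · ·

Result: [[6,1],[4,2],[5,2],[3,3],[4,3],[1,4],[2,4],[3,4],[4,4],[2,5],[3,5]]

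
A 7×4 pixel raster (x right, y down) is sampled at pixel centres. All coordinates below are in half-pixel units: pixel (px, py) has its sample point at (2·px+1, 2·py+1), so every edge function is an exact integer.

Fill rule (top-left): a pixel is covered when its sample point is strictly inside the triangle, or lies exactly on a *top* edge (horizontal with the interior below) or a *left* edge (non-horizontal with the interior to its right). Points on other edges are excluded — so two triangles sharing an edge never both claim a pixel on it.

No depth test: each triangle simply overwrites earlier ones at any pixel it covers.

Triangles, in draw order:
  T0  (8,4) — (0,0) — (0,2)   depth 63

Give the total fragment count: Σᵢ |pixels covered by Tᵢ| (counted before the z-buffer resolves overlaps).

T0:
  2·area = 16  (B↔C swapped to make it positive)
  edge (8, 4)→(0, 2): d=(-8,-2) top-left  bias=+0
  edge (0, 2)→(0, 0): d=(0,-2) top-left  bias=+0
  edge (0, 0)→(8, 4): d=(8,4) right/bottom  bias=-1
    (0,0)@(1, 1): e=[10,2,4] → X
    (1,0)@(3, 1): e=[14,6,-4] → .
    (0,1)@(1, 3): e=[-6,2,20] → .
    (2,1)@(5, 3): e=[2,10,4] → X
    (3,1)@(7, 3): e=[6,14,-4] → .
    (2,2)@(5, 5): e=[-14,10,20] → .
  covered (2 px):
    X . . . . . .
    . . X . . . .
    . . . . . . .
    . . . . . . .

Answer: 2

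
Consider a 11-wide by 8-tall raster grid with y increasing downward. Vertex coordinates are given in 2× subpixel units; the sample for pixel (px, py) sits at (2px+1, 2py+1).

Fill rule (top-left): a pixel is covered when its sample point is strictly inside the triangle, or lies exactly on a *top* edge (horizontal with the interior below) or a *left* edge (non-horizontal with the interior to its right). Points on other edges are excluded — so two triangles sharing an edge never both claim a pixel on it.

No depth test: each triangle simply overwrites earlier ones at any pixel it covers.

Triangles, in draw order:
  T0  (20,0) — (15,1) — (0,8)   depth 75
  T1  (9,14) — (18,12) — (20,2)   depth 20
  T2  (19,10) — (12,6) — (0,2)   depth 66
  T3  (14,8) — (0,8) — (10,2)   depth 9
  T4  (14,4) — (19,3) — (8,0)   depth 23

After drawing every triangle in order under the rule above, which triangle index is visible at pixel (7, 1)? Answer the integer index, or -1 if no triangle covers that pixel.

T0:
  2·area = 20  (B↔C swapped to make it positive)
  edge (20, 0)→(0, 8): d=(-20,8) right/bottom  bias=-1
  edge (0, 8)→(15, 1): d=(15,-7) top-left  bias=+0
  edge (15, 1)→(20, 0): d=(5,-1) top-left  bias=+0
    (7,0)@(15, 1): e=[20,0,0] → █  [on edge]
    (8,0)@(17, 1): e=[4,14,2] → █
    (9,0)@(19, 1): e=[-12,28,4] → ·
    (2,1)@(5, 3): e=[60,-40,0] → ·  [on edge]
    (5,1)@(11, 3): e=[12,2,6] → █
    (6,1)@(13, 3): e=[-4,16,8] → ·
    (7,1)@(15, 3): e=[-20,30,10] → ·
    (8,1)@(17, 3): e=[-36,44,12] → ·
    (3,2)@(7, 5): e=[4,4,12] → █
    (4,2)@(9, 5): e=[-12,18,14] → ·
    (5,2)@(11, 5): e=[-28,32,16] → ·
    (3,3)@(7, 7): e=[-36,34,22] → ·
  covered (4 px):
    · · · · · · · █ █ · ·
    · · · · · █ · · · · ·
    · · · █ · · · · · · ·
    · · · · · · · · · · ·
    · · · · · · · · · · ·
    · · · · · · · · · · ·
    · · · · · · · · · · ·
    · · · · · · · · · · ·
T1:
  2·area = 86  (B↔C swapped to make it positive)
  edge (9, 14)→(20, 2): d=(11,-12) top-left  bias=+0
  edge (20, 2)→(18, 12): d=(-2,10) right/bottom  bias=-1
  edge (18, 12)→(9, 14): d=(-9,2) right/bottom  bias=-1
    (9,2)@(19, 5): e=[21,4,61] → █
    (10,2)@(21, 5): e=[45,-16,57] → ·
    (8,3)@(17, 7): e=[19,20,47] → █
    (9,3)@(19, 7): e=[43,0,43] → ·  [on edge]
    (7,4)@(15, 9): e=[17,36,33] → █
    (9,4)@(19, 9): e=[65,-4,25] → ·
    (6,5)@(13, 11): e=[15,52,19] → █
    (9,5)@(19, 11): e=[87,-8,7] → ·
    (5,6)@(11, 13): e=[13,68,5] → █
    (7,6)@(15, 13): e=[61,28,-3] → ·
    (8,6)@(17, 13): e=[85,8,-7] → ·
    (5,7)@(11, 15): e=[35,64,-13] → ·
  covered (9 px):
    · · · · · · · · · · ·
    · · · · · · · · · · ·
    · · · · · · · · · █ ·
    · · · · · · · · █ · ·
    · · · · · · · █ █ · ·
    · · · · · · █ █ █ · ·
    · · · · · █ █ · · · ·
    · · · · · · · · · · ·
T2:
  2·area = 20  (B↔C swapped to make it positive)
  edge (19, 10)→(0, 2): d=(-19,-8) top-left  bias=+0
  edge (0, 2)→(12, 6): d=(12,4) right/bottom  bias=-1
  edge (12, 6)→(19, 10): d=(7,4) right/bottom  bias=-1
    (1,1)@(3, 3): e=[5,0,15] → ·  [on edge]
    (4,2)@(9, 5): e=[15,0,5] → ·  [on edge]
    (6,3)@(13, 7): e=[9,8,3] → █
    (7,3)@(15, 7): e=[25,0,-5] → ·  [on edge]
    (6,4)@(13, 9): e=[-29,32,17] → ·
    (8,4)@(17, 9): e=[3,16,1] → █
    (9,4)@(19, 9): e=[19,8,-7] → ·
    (10,4)@(21, 9): e=[35,0,-15] → ·  [on edge]
    (8,5)@(17, 11): e=[-35,40,15] → ·
  covered (2 px):
    · · · · · · · · · · ·
    · · · · · · · · · · ·
    · · · · · · · · · · ·
    · · · · · · █ · · · ·
    · · · · · · · · █ · ·
    · · · · · · · · · · ·
    · · · · · · · · · · ·
    · · · · · · · · · · ·
T3:
  2·area = 84
  edge (14, 8)→(0, 8): d=(-14,0) right/bottom  bias=-1
  edge (0, 8)→(10, 2): d=(10,-6) top-left  bias=+0
  edge (10, 2)→(14, 8): d=(4,6) right/bottom  bias=-1
    (4,1)@(9, 3): e=[70,4,10] → █
    (5,1)@(11, 3): e=[70,16,-2] → ·
    (2,2)@(5, 5): e=[42,0,42] → █  [on edge]
    (3,2)@(7, 5): e=[42,12,30] → █
    (5,2)@(11, 5): e=[42,36,6] → █
    (6,2)@(13, 5): e=[42,48,-6] → ·
    (1,3)@(3, 7): e=[14,8,62] → █
    (6,3)@(13, 7): e=[14,68,2] → █
    (7,3)@(15, 7): e=[14,80,-10] → ·
    (1,4)@(3, 9): e=[-14,28,70] → ·
    (2,4)@(5, 9): e=[-14,40,58] → ·
    (3,4)@(7, 9): e=[-14,52,46] → ·
  covered (11 px):
    · · · · · · · · · · ·
    · · · · █ · · · · · ·
    · · █ █ █ █ · · · · ·
    · █ █ █ █ █ █ · · · ·
    · · · · · · · · · · ·
    · · · · · · · · · · ·
    · · · · · · · · · · ·
    · · · · · · · · · · ·
T4:
  2·area = 26  (B↔C swapped to make it positive)
  edge (14, 4)→(8, 0): d=(-6,-4) top-left  bias=+0
  edge (8, 0)→(19, 3): d=(11,3) right/bottom  bias=-1
  edge (19, 3)→(14, 4): d=(-5,1) right/bottom  bias=-1
    (5,0)@(11, 1): e=[6,2,18] → █
    (6,0)@(13, 1): e=[14,-4,16] → ·
    (5,1)@(11, 3): e=[-6,24,8] → ·
    (6,1)@(13, 3): e=[2,18,6] → █
    (7,1)@(15, 3): e=[10,12,4] → █
    (8,1)@(17, 3): e=[18,6,2] → █
    (9,1)@(19, 3): e=[26,0,0] → ·  [on edge]
    (4,2)@(9, 5): e=[-26,52,0] → ·  [on edge]
    (6,2)@(13, 5): e=[-10,40,-4] → ·
    (7,2)@(15, 5): e=[-2,34,-6] → ·
    (8,2)@(17, 5): e=[6,28,-8] → ·
  covered (4 px):
    · · · · · █ · · · · ·
    · · · · · · █ █ █ · ·
    · · · · · · · · · · ·
    · · · · · · · · · · ·
    · · · · · · · · · · ·
    · · · · · · · · · · ·
    · · · · · · · · · · ·
    · · · · · · · · · · ·

Z-buffer (winner per pixel, '.' = empty):
  . . . . . 4 . 0 0 . .
  . . . . 3 0 4 4 4 . .
  . . 3 3 3 3 . . . 1 .
  . 3 3 3 3 3 3 . 1 . .
  . . . . . . . 1 2 . .
  . . . . . . 1 1 1 . .
  . . . . . 1 1 . . . .
  . . . . . . . . . . .

Answer: 4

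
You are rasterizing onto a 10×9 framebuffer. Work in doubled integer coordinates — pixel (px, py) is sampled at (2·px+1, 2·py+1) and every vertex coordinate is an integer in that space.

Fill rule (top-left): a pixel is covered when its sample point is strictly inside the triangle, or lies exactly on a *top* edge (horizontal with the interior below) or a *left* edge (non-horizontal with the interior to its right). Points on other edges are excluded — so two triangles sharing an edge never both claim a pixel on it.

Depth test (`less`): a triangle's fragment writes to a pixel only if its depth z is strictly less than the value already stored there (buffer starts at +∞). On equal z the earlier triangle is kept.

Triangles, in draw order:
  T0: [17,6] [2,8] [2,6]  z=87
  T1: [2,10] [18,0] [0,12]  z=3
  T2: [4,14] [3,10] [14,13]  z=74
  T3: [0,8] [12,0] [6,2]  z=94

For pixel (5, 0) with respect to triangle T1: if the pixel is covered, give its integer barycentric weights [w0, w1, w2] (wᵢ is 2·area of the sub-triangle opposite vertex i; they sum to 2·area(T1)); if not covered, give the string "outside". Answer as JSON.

T0:
  2·area = 30
  edge (17, 6)→(2, 8): d=(-15,2) right/bottom  bias=-1
  edge (2, 8)→(2, 6): d=(0,-2) top-left  bias=+0
  edge (2, 6)→(17, 6): d=(15,0) top-left  bias=+0
    (1,3)@(3, 7): e=[13,2,15] → █
    (2,3)@(5, 7): e=[9,6,15] → █
    (3,3)@(7, 7): e=[5,10,15] → █
    (4,3)@(9, 7): e=[1,14,15] → █
    (5,3)@(11, 7): e=[-3,18,15] → ·
    (1,4)@(3, 9): e=[-17,2,45] → ·
    (2,4)@(5, 9): e=[-21,6,45] → ·
    (3,4)@(7, 9): e=[-25,10,45] → ·
    (4,4)@(9, 9): e=[-29,14,45] → ·
  covered (4 px):
    · · · · · · · · · ·
    · · · · · · · · · ·
    · · · · · · · · · ·
    · █ █ █ █ · · · · ·
    · · · · · · · · · ·
    · · · · · · · · · ·
    · · · · · · · · · ·
    · · · · · · · · · ·
    · · · · · · · · · ·
T1:
  2·area = 12
  edge (2, 10)→(18, 0): d=(16,-10) top-left  bias=+0
  edge (18, 0)→(0, 12): d=(-18,12) right/bottom  bias=-1
  edge (0, 12)→(2, 10): d=(2,-2) top-left  bias=+0
    (5,0)@(11, 1): e=[-54,66,0] → ·  [on edge]
    (4,1)@(9, 3): e=[-42,54,0] → ·  [on edge]
    (3,2)@(7, 5): e=[-30,42,0] → ·  [on edge]
    (2,3)@(5, 7): e=[-18,30,0] → ·  [on edge]
    (3,3)@(7, 7): e=[2,6,4] → █
    (4,3)@(9, 7): e=[22,-18,8] → ·
    (1,4)@(3, 9): e=[-6,18,0] → ·  [on edge]
    (3,4)@(7, 9): e=[34,-30,8] → ·
    (0,5)@(1, 11): e=[6,6,0] → █  [on edge]
    (1,5)@(3, 11): e=[26,-18,4] → ·
    (0,6)@(1, 13): e=[38,-30,4] → ·
  covered (2 px):
    · · · · · · · · · ·
    · · · · · · · · · ·
    · · · · · · · · · ·
    · · · █ · · · · · ·
    · · · · · · · · · ·
    █ · · · · · · · · ·
    · · · · · · · · · ·
    · · · · · · · · · ·
    · · · · · · · · · ·
T2:
  2·area = 41
  edge (4, 14)→(3, 10): d=(-1,-4) top-left  bias=+0
  edge (3, 10)→(14, 13): d=(11,3) right/bottom  bias=-1
  edge (14, 13)→(4, 14): d=(-10,1) right/bottom  bias=-1
    (2,5)@(5, 11): e=[7,5,29] → █
    (3,5)@(7, 11): e=[15,-1,27] → ·
    (2,6)@(5, 13): e=[5,27,9] → █
    (3,6)@(7, 13): e=[13,21,7] → █
    (4,6)@(9, 13): e=[21,15,5] → █
    (5,6)@(11, 13): e=[29,9,3] → █
    (6,6)@(13, 13): e=[37,3,1] → █
    (7,6)@(15, 13): e=[45,-3,-1] → ·
    (2,7)@(5, 15): e=[3,49,-11] → ·
    (3,7)@(7, 15): e=[11,43,-13] → ·
    (4,7)@(9, 15): e=[19,37,-15] → ·
    (5,7)@(11, 15): e=[27,31,-17] → ·
  covered (6 px):
    · · · · · · · · · ·
    · · · · · · · · · ·
    · · · · · · · · · ·
    · · · · · · · · · ·
    · · · · · · · · · ·
    · · █ · · · · · · ·
    · · █ █ █ █ █ · · ·
    · · · · · · · · · ·
    · · · · · · · · · ·
T3:
  2·area = 24  (B↔C swapped to make it positive)
  edge (0, 8)→(6, 2): d=(6,-6) top-left  bias=+0
  edge (6, 2)→(12, 0): d=(6,-2) top-left  bias=+0
  edge (12, 0)→(0, 8): d=(-12,8) right/bottom  bias=-1
    (3,0)@(7, 1): e=[0,-4,28] → ·  [on edge]
    (4,0)@(9, 1): e=[12,0,12] → █  [on edge]
    (5,0)@(11, 1): e=[24,4,-4] → ·
    (1,1)@(3, 3): e=[-12,0,36] → ·  [on edge]
    (2,1)@(5, 3): e=[0,4,20] → █  [on edge]
    (3,1)@(7, 3): e=[12,8,4] → █
    (4,1)@(9, 3): e=[24,12,-12] → ·
    (1,2)@(3, 5): e=[0,12,12] → █  [on edge]
    (2,2)@(5, 5): e=[12,16,-4] → ·
    (3,2)@(7, 5): e=[24,20,-20] → ·
    (0,3)@(1, 7): e=[0,20,4] → █  [on edge]
    (1,3)@(3, 7): e=[12,24,-12] → ·
  covered (5 px):
    · · · · █ · · · · ·
    · · █ █ · · · · · ·
    · █ · · · · · · · ·
    █ · · · · · · · · ·
    · · · · · · · · · ·
    · · · · · · · · · ·
    · · · · · · · · · ·
    · · · · · · · · · ·
    · · · · · · · · · ·

Answer: "outside"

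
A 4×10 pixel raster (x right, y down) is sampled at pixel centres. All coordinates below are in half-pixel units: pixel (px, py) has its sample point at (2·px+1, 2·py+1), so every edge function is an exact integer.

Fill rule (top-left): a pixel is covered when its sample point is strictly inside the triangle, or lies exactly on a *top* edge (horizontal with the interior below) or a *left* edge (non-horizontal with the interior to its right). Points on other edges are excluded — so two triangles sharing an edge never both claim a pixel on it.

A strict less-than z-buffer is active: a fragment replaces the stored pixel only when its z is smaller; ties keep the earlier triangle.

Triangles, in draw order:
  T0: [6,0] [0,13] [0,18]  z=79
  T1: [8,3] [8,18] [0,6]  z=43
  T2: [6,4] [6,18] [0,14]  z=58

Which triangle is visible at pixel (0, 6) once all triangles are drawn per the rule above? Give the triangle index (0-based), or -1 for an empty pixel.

T0:
  2·area = 30  (B↔C swapped to make it positive)
  edge (6, 0)→(0, 18): d=(-6,18) right/bottom  bias=-1
  edge (0, 18)→(0, 13): d=(0,-5) top-left  bias=+0
  edge (0, 13)→(6, 0): d=(6,-13) top-left  bias=+0
    (2,1)@(5, 3): e=[0,25,5] → ·  [on edge]
    (1,3)@(3, 7): e=[12,15,3] → █
    (2,3)@(5, 7): e=[-24,25,29] → ·
    (1,4)@(3, 9): e=[0,15,15] → ·  [on edge]
    (0,5)@(1, 11): e=[24,5,1] → █
    (1,5)@(3, 11): e=[-12,15,27] → ·
    (0,6)@(1, 13): e=[12,5,13] → █
    (1,6)@(3, 13): e=[-24,15,39] → ·
    (0,7)@(1, 15): e=[0,5,25] → ·  [on edge]
  covered (3 px):
    · · · ·
    · · · ·
    · · · ·
    · █ · ·
    · · · ·
    █ · · ·
    █ · · ·
    · · · ·
    · · · ·
    · · · ·
T1:
  2·area = 120
  edge (8, 3)→(8, 18): d=(0,15) right/bottom  bias=-1
  edge (8, 18)→(0, 6): d=(-8,-12) top-left  bias=+0
  edge (0, 6)→(8, 3): d=(8,-3) top-left  bias=+0
    (1,2)@(3, 5): e=[75,44,1] → █
    (2,2)@(5, 5): e=[45,68,7] → █
    (3,2)@(7, 5): e=[15,92,13] → █
    (0,3)@(1, 7): e=[105,4,11] → █
    (0,4)@(1, 9): e=[105,-12,27] → ·
    (1,4)@(3, 9): e=[75,12,33] → █
    (1,5)@(3, 11): e=[75,-4,49] → ·
    (2,5)@(5, 11): e=[45,20,55] → █
    (2,6)@(5, 13): e=[45,4,71] → █
    (2,7)@(5, 15): e=[45,-12,87] → ·
    (3,7)@(7, 15): e=[15,12,93] → █
    (3,8)@(7, 17): e=[15,-4,109] → ·
  covered (15 px):
    · · · ·
    · · · ·
    · █ █ █
    █ █ █ █
    · █ █ █
    · · █ █
    · · █ █
    · · · █
    · · · ·
    · · · ·
T2:
  2·area = 84
  edge (6, 4)→(6, 18): d=(0,14) right/bottom  bias=-1
  edge (6, 18)→(0, 14): d=(-6,-4) top-left  bias=+0
  edge (0, 14)→(6, 4): d=(6,-10) top-left  bias=+0
    (2,3)@(5, 7): e=[14,62,8] → █
    (3,3)@(7, 7): e=[-14,70,28] → ·
    (1,4)@(3, 9): e=[42,42,0] → █  [on edge]
    (3,4)@(7, 9): e=[-14,58,40] → ·
    (1,5)@(3, 11): e=[42,30,12] → █
    (3,5)@(7, 11): e=[-14,46,52] → ·
    (0,6)@(1, 13): e=[70,10,4] → █
    (3,6)@(7, 13): e=[-14,34,64] → ·
    (0,7)@(1, 15): e=[70,-2,16] → ·
    (1,7)@(3, 15): e=[42,6,36] → █
    (3,7)@(7, 15): e=[-14,22,76] → ·
    (1,8)@(3, 17): e=[42,-6,48] → ·
  covered (11 px):
    · · · ·
    · · · ·
    · · · ·
    · · █ ·
    · █ █ ·
    · █ █ ·
    █ █ █ ·
    · █ █ ·
    · · █ ·
    · · · ·

Z-buffer (winner per pixel, '.' = empty):
  . . . .
  . . . .
  . 1 1 1
  1 1 1 1
  . 1 1 1
  0 2 1 1
  2 2 1 1
  . 2 2 1
  . . 2 .
  . . . .

Answer: 2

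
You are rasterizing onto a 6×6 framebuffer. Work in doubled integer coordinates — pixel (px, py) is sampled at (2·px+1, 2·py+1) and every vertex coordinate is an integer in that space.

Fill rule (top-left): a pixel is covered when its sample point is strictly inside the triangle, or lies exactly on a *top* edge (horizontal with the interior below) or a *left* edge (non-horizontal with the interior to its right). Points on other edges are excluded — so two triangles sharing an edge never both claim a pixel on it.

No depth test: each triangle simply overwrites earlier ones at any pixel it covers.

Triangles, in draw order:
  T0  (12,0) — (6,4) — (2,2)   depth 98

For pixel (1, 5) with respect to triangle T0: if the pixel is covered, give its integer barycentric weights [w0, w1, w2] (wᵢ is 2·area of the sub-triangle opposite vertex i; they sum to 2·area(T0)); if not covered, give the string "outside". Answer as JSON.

T0:
  2·area = 28
  edge (12, 0)→(6, 4): d=(-6,4) right/bottom  bias=-1
  edge (6, 4)→(2, 2): d=(-4,-2) top-left  bias=+0
  edge (2, 2)→(12, 0): d=(10,-2) top-left  bias=+0
    (3,0)@(7, 1): e=[14,14,0] → #  [on edge]
    (4,0)@(9, 1): e=[6,18,4] → #
    (5,0)@(11, 1): e=[-2,22,8] → ·
    (2,1)@(5, 3): e=[10,2,16] → #
    (4,1)@(9, 3): e=[-6,10,24] → ·
    (2,2)@(5, 5): e=[-2,-6,36] → ·
    (3,2)@(7, 5): e=[-10,-2,40] → ·
  covered (4 px):
    · · · # # ·
    · · # # · ·
    · · · · · ·
    · · · · · ·
    · · · · · ·
    · · · · · ·

Final: "outside"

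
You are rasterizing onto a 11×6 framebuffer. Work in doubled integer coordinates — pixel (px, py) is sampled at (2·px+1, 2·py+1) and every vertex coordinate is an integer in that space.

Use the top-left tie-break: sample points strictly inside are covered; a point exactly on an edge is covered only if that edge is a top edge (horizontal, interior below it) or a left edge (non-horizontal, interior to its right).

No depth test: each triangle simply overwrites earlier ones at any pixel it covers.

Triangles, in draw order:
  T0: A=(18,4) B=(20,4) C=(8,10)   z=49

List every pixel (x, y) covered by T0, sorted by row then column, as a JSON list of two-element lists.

T0:
  2·area = 12
  edge (18, 4)→(20, 4): d=(2,0) top-left  bias=+0
  edge (20, 4)→(8, 10): d=(-12,6) right/bottom  bias=-1
  edge (8, 10)→(18, 4): d=(10,-6) top-left  bias=+0
    (8,2)@(17, 5): e=[2,6,4] → X
    (9,2)@(19, 5): e=[2,-6,16] → .
    (6,3)@(13, 7): e=[6,6,0] → X  [on edge]
    (7,3)@(15, 7): e=[6,-6,12] → .
    (8,3)@(17, 7): e=[6,-18,24] → .
    (6,4)@(13, 9): e=[10,-18,20] → .
  covered (2 px):
    . . . . . . . . . . .
    . . . . . . . . . . .
    . . . . . . . . X . .
    . . . . . . X . . . .
    . . . . . . . . . . .
    . . . . . . . . . . .

Answer: [[8,2],[6,3]]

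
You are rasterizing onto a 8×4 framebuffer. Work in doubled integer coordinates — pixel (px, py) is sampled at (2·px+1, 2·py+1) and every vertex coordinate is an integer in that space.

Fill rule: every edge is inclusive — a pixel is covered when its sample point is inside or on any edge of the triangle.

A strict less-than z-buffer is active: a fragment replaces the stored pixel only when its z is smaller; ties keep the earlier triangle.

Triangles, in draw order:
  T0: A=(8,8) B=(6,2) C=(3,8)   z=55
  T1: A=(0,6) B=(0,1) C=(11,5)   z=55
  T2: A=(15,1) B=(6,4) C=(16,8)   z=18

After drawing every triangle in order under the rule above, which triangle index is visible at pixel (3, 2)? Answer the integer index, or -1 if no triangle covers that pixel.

T0:
  2·area = 30  (B↔C swapped to make it positive)
  edge (8, 8)→(3, 8): d=(-5,0) inclusive
  edge (3, 8)→(6, 2): d=(3,-6) inclusive
  edge (6, 2)→(8, 8): d=(2,6) inclusive
    (2,2)@(5, 5): e=[15,3,12] → █
    (3,2)@(7, 5): e=[15,15,0] → █  [on edge]
    (4,2)@(9, 5): e=[15,27,-12] → ·
    (2,3)@(5, 7): e=[5,9,16] → █
    (4,3)@(9, 7): e=[5,33,-8] → ·
  covered (4 px):
    · · · · · · · ·
    · · · · · · · ·
    · · █ █ · · · ·
    · · █ █ · · · ·
T1:
  2·area = 55
  edge (0, 6)→(0, 1): d=(0,-5) inclusive
  edge (0, 1)→(11, 5): d=(11,4) inclusive
  edge (11, 5)→(0, 6): d=(-11,1) inclusive
    (0,1)@(1, 3): e=[5,18,32] → █
    (1,1)@(3, 3): e=[15,10,30] → █
    (2,1)@(5, 3): e=[25,2,28] → █
    (3,1)@(7, 3): e=[35,-6,26] → ·
    (0,2)@(1, 5): e=[5,40,10] → █
    (3,2)@(7, 5): e=[35,16,4] → █
    (4,2)@(9, 5): e=[45,8,2] → █
    (5,2)@(11, 5): e=[55,0,0] → █  [on edge]
    (6,2)@(13, 5): e=[65,-8,-2] → ·
    (0,3)@(1, 7): e=[5,62,-12] → ·
    (1,3)@(3, 7): e=[15,54,-14] → ·
    (2,3)@(5, 7): e=[25,46,-16] → ·
  covered (9 px):
    · · · · · · · ·
    █ █ █ · · · · ·
    █ █ █ █ █ █ · ·
    · · · · · · · ·
T2:
  2·area = 66  (B↔C swapped to make it positive)
  edge (15, 1)→(16, 8): d=(1,7) inclusive
  edge (16, 8)→(6, 4): d=(-10,-4) inclusive
  edge (6, 4)→(15, 1): d=(9,-3) inclusive
    (7,0)@(15, 1): e=[0,66,0] → █  [on edge]
    (4,1)@(9, 3): e=[44,22,0] → █  [on edge]
    (5,1)@(11, 3): e=[30,30,6] → █
    (6,1)@(13, 3): e=[16,38,12] → █
    (1,2)@(3, 5): e=[88,-22,0] → ·  [on edge]
    (4,2)@(9, 5): e=[46,2,18] → █
    (4,3)@(9, 7): e=[48,-18,36] → ·
    (5,3)@(11, 7): e=[34,-10,42] → ·
    (6,3)@(13, 7): e=[20,-2,48] → ·
    (7,3)@(15, 7): e=[6,6,54] → █
  covered (10 px):
    · · · · · · · █
    · · · · █ █ █ █
    · · · · █ █ █ █
    · · · · · · · █

Z-buffer (winner per pixel, '.' = empty):
  . . . . . . . 2
  1 1 1 . 2 2 2 2
  1 1 0 0 2 2 2 2
  . . 0 0 . . . 2

Result: 0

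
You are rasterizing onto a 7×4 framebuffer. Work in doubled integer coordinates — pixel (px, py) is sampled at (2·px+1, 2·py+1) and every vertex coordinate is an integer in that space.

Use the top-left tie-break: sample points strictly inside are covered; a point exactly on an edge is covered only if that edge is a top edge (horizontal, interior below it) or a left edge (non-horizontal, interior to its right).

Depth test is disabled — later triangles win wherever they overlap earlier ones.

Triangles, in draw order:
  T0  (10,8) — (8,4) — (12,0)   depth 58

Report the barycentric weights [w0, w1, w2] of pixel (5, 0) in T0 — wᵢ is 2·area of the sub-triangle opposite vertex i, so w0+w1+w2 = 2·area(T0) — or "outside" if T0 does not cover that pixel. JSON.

T0:
  2·area = 24
  edge (10, 8)→(8, 4): d=(-2,-4) top-left  bias=+0
  edge (8, 4)→(12, 0): d=(4,-4) top-left  bias=+0
  edge (12, 0)→(10, 8): d=(-2,8) right/bottom  bias=-1
    (5,0)@(11, 1): e=[18,0,6] → X  [on edge]
    (6,0)@(13, 1): e=[26,8,-10] → .
    (4,1)@(9, 3): e=[6,0,18] → X  [on edge]
    (6,1)@(13, 3): e=[22,16,-14] → .
    (3,2)@(7, 5): e=[-6,0,30] → .  [on edge]
    (4,2)@(9, 5): e=[2,8,14] → X
    (5,2)@(11, 5): e=[10,16,-2] → .
    (2,3)@(5, 7): e=[-18,0,42] → .  [on edge]
    (4,3)@(9, 7): e=[-2,16,10] → .
  covered (4 px):
    . . . . . X .
    . . . . X X .
    . . . . X . .
    . . . . . . .

Answer: [0,6,18]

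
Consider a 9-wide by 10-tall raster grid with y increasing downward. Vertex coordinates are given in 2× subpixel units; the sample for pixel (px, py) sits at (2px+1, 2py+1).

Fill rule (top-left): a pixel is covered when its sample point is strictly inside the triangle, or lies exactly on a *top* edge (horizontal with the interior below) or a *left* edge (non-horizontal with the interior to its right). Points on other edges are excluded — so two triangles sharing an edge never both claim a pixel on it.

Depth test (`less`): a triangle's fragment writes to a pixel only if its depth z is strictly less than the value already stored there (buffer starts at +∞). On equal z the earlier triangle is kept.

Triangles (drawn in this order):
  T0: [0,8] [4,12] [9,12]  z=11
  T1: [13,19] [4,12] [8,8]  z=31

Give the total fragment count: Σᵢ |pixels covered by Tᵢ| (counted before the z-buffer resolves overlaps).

T0:
  2·area = 20  (B↔C swapped to make it positive)
  edge (0, 8)→(9, 12): d=(9,4) right/bottom  bias=-1
  edge (9, 12)→(4, 12): d=(-5,0) right/bottom  bias=-1
  edge (4, 12)→(0, 8): d=(-4,-4) top-left  bias=+0
    (0,4)@(1, 9): e=[5,15,0] → X  [on edge]
    (1,4)@(3, 9): e=[-3,15,8] → .
    (0,5)@(1, 11): e=[23,5,-8] → .
    (1,5)@(3, 11): e=[15,5,0] → X  [on edge]
    (2,5)@(5, 11): e=[7,5,8] → X
    (3,5)@(7, 11): e=[-1,5,16] → .
    (1,6)@(3, 13): e=[33,-5,-8] → .
    (2,6)@(5, 13): e=[25,-5,0] → .  [on edge]
    (3,7)@(7, 15): e=[35,-15,0] → .  [on edge]
    (4,8)@(9, 17): e=[45,-25,0] → .  [on edge]
    (5,9)@(11, 19): e=[55,-35,0] → .  [on edge]
  covered (3 px):
    . . . . . . . . .
    . . . . . . . . .
    . . . . . . . . .
    . . . . . . . . .
    X . . . . . . . .
    . X X . . . . . .
    . . . . . . . . .
    . . . . . . . . .
    . . . . . . . . .
    . . . . . . . . .
T1:
  2·area = 64
  edge (13, 19)→(4, 12): d=(-9,-7) top-left  bias=+0
  edge (4, 12)→(8, 8): d=(4,-4) top-left  bias=+0
  edge (8, 8)→(13, 19): d=(5,11) right/bottom  bias=-1
    (7,0)@(15, 1): e=[176,0,-112] → .  [on edge]
    (6,1)@(13, 3): e=[144,0,-80] → .  [on edge]
    (5,2)@(11, 5): e=[112,0,-48] → .  [on edge]
    (4,3)@(9, 7): e=[80,0,-16] → .  [on edge]
    (3,4)@(7, 9): e=[48,0,16] → X  [on edge]
    (4,4)@(9, 9): e=[62,8,-6] → .
    (2,5)@(5, 11): e=[16,0,48] → X  [on edge]
    (4,5)@(9, 11): e=[44,16,4] → X
    (5,5)@(11, 11): e=[58,24,-18] → .
    (1,6)@(3, 13): e=[-16,0,80] → .  [on edge]
    (2,6)@(5, 13): e=[-2,8,58] → .
    (3,6)@(7, 13): e=[12,16,36] → X
    (0,7)@(1, 15): e=[-48,0,112] → .  [on edge]
    (6,9)@(13, 19): e=[0,64,0] → .  [on edge]
  covered (9 px):
    . . . . . . . . .
    . . . . . . . . .
    . . . . . . . . .
    . . . . . . . . .
    . . . X . . . . .
    . . X X X . . . .
    . . . X X . . . .
    . . . . X X . . .
    . . . . . X . . .
    . . . . . . . . .

Final: 12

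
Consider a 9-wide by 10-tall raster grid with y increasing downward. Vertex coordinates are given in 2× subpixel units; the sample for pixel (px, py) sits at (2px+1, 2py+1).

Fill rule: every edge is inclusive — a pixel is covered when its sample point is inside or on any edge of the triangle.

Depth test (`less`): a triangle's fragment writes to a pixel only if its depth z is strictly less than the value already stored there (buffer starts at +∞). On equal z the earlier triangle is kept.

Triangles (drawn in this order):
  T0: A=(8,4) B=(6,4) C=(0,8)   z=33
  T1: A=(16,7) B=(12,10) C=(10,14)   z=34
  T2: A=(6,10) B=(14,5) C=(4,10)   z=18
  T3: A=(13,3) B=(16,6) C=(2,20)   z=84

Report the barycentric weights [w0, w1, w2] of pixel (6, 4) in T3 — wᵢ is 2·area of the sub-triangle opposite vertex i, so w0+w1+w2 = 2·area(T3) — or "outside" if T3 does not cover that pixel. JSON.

T0:
  2·area = 8  (B↔C swapped to make it positive)
  edge (8, 4)→(0, 8): d=(-8,4) inclusive
  edge (0, 8)→(6, 4): d=(6,-4) inclusive
  edge (6, 4)→(8, 4): d=(2,0) inclusive
    (2,2)@(5, 5): e=[4,2,2] → █
    (3,2)@(7, 5): e=[-4,10,2] → ·
    (2,3)@(5, 7): e=[-12,14,6] → ·
  covered (1 px):
    · · · · · · · · ·
    · · · · · · · · ·
    · · █ · · · · · ·
    · · · · · · · · ·
    · · · · · · · · ·
    · · · · · · · · ·
    · · · · · · · · ·
    · · · · · · · · ·
    · · · · · · · · ·
    · · · · · · · · ·
T1:
  2·area = 10  (B↔C swapped to make it positive)
  edge (16, 7)→(10, 14): d=(-6,7) inclusive
  edge (10, 14)→(12, 10): d=(2,-4) inclusive
  edge (12, 10)→(16, 7): d=(4,-3) inclusive
  covered (0 px):
    · · · · · · · · ·
    · · · · · · · · ·
    · · · · · · · · ·
    · · · · · · · · ·
    · · · · · · · · ·
    · · · · · · · · ·
    · · · · · · · · ·
    · · · · · · · · ·
    · · · · · · · · ·
    · · · · · · · · ·
T2:
  2·area = 10  (B↔C swapped to make it positive)
  edge (6, 10)→(4, 10): d=(-2,0) inclusive
  edge (4, 10)→(14, 5): d=(10,-5) inclusive
  edge (14, 5)→(6, 10): d=(-8,5) inclusive
    (3,4)@(7, 9): e=[2,5,3] → █
    (4,4)@(9, 9): e=[2,15,-7] → ·
    (3,5)@(7, 11): e=[-2,25,-13] → ·
  covered (1 px):
    · · · · · · · · ·
    · · · · · · · · ·
    · · · · · · · · ·
    · · · · · · · · ·
    · · · █ · · · · ·
    · · · · · · · · ·
    · · · · · · · · ·
    · · · · · · · · ·
    · · · · · · · · ·
    · · · · · · · · ·
T3:
  2·area = 84
  edge (13, 3)→(16, 6): d=(3,3) inclusive
  edge (16, 6)→(2, 20): d=(-14,14) inclusive
  edge (2, 20)→(13, 3): d=(11,-17) inclusive
    (5,0)@(11, 1): e=[0,140,-56] → ·  [on edge]
    (6,1)@(13, 3): e=[0,84,0] → █  [on edge]
    (7,1)@(15, 3): e=[-6,56,34] → ·
    (6,2)@(13, 5): e=[6,56,22] → █
    (7,2)@(15, 5): e=[0,28,56] → █  [on edge]
    (8,2)@(17, 5): e=[-6,0,90] → ·  [on edge]
    (5,3)@(11, 7): e=[18,56,10] → █
    (7,3)@(15, 7): e=[6,0,78] → █  [on edge]
    (8,3)@(17, 7): e=[0,-28,112] → ·  [on edge]
    (5,4)@(11, 9): e=[24,28,32] → █
    (6,4)@(13, 9): e=[18,0,66] → █  [on edge]
    (7,4)@(15, 9): e=[12,-28,100] → ·
    (5,5)@(11, 11): e=[30,0,54] → █  [on edge]
    (4,6)@(9, 13): e=[42,0,42] → █  [on edge]
    (3,7)@(7, 15): e=[54,0,30] → █  [on edge]
    (2,8)@(5, 17): e=[66,0,18] → █  [on edge]
    (1,9)@(3, 19): e=[78,0,6] → █  [on edge]
  covered (15 px):
    · · · · · · · · ·
    · · · · · · █ · ·
    · · · · · · █ █ ·
    · · · · · █ █ █ ·
    · · · · · █ █ · ·
    · · · · █ █ · · ·
    · · · █ █ · · · ·
    · · · █ · · · · ·
    · · █ · · · · · ·
    · █ · · · · · · ·

Answer: [0,66,18]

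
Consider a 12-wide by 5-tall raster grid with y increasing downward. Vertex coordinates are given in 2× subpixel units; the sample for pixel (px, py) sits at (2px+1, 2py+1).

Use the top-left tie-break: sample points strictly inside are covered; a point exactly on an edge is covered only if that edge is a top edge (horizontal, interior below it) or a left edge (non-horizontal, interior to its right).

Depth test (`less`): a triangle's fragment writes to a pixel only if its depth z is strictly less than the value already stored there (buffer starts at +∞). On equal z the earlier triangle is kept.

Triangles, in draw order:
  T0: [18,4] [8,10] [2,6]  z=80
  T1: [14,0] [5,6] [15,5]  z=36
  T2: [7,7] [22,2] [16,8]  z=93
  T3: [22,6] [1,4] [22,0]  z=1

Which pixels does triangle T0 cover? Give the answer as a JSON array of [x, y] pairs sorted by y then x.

T0:
  2·area = 76
  edge (18, 4)→(8, 10): d=(-10,6) right/bottom  bias=-1
  edge (8, 10)→(2, 6): d=(-6,-4) top-left  bias=+0
  edge (2, 6)→(18, 4): d=(16,-2) top-left  bias=+0
    (11,0)@(23, 1): e=[0,114,-38] → .  [on edge]
    (5,2)@(11, 5): e=[32,42,2] → X
    (6,2)@(13, 5): e=[20,50,6] → X
    (7,2)@(15, 5): e=[8,58,10] → X
    (8,2)@(17, 5): e=[-4,66,14] → .
    (2,3)@(5, 7): e=[48,6,22] → X
    (3,3)@(7, 7): e=[36,14,26] → X
    (4,3)@(9, 7): e=[24,22,30] → X
    (6,3)@(13, 7): e=[0,38,38] → .  [on edge]
    (7,3)@(15, 7): e=[-12,46,42] → .
    (2,4)@(5, 9): e=[28,-6,54] → .
    (3,4)@(7, 9): e=[16,2,58] → X
  covered (9 px):
    . . . . . . . . . . . .
    . . . . . . . . . . . .
    . . . . . X X X . . . .
    . . X X X X . . . . . .
    . . . X X . . . . . . .
T1:
  2·area = 51  (B↔C swapped to make it positive)
  edge (14, 0)→(15, 5): d=(1,5) right/bottom  bias=-1
  edge (15, 5)→(5, 6): d=(-10,1) right/bottom  bias=-1
  edge (5, 6)→(14, 0): d=(9,-6) top-left  bias=+0
    (6,0)@(13, 1): e=[6,42,3] → X
    (7,0)@(15, 1): e=[-4,40,15] → .
    (5,1)@(11, 3): e=[18,24,9] → X
    (7,1)@(15, 3): e=[-2,20,33] → .
    (3,2)@(7, 5): e=[40,8,3] → X
    (4,2)@(9, 5): e=[30,6,15] → X
    (7,2)@(15, 5): e=[0,0,51] → .  [on edge]
    (3,3)@(7, 7): e=[42,-12,21] → .
    (4,3)@(9, 7): e=[32,-14,33] → .
    (5,3)@(11, 7): e=[22,-16,45] → .
    (6,3)@(13, 7): e=[12,-18,57] → .
  covered (7 px):
    . . . . . . X . . . . .
    . . . . . X X . . . . .
    . . . X X X X . . . . .
    . . . . . . . . . . . .
    . . . . . . . . . . . .
T2:
  2·area = 60
  edge (7, 7)→(22, 2): d=(15,-5) top-left  bias=+0
  edge (22, 2)→(16, 8): d=(-6,6) right/bottom  bias=-1
  edge (16, 8)→(7, 7): d=(-9,-1) top-left  bias=+0
    (11,0)@(23, 1): e=[-10,0,70] → .  [on edge]
    (9,1)@(19, 3): e=[0,12,48] → X  [on edge]
    (10,1)@(21, 3): e=[10,0,50] → .  [on edge]
    (6,2)@(13, 5): e=[0,36,24] → X  [on edge]
    (7,2)@(15, 5): e=[10,24,26] → X
    (8,2)@(17, 5): e=[20,12,28] → X
    (9,2)@(19, 5): e=[30,0,30] → .  [on edge]
    (3,3)@(7, 7): e=[0,60,0] → X  [on edge]
    (4,3)@(9, 7): e=[10,48,2] → X
    (5,3)@(11, 7): e=[20,36,4] → X
    (8,3)@(17, 7): e=[50,0,10] → .  [on edge]
    (0,4)@(1, 9): e=[0,84,-24] → .  [on edge]
    (7,4)@(15, 9): e=[70,0,-10] → .  [on edge]
  covered (9 px):
    . . . . . . . . . . . .
    . . . . . . . . . X . .
    . . . . . . X X X . . .
    . . . X X X X X . . . .
    . . . . . . . . . . . .
T3:
  2·area = 126
  edge (22, 6)→(1, 4): d=(-21,-2) top-left  bias=+0
  edge (1, 4)→(22, 0): d=(21,-4) top-left  bias=+0
  edge (22, 0)→(22, 6): d=(0,6) right/bottom  bias=-1
    (8,0)@(17, 1): e=[95,1,30] → X
    (9,0)@(19, 1): e=[99,9,18] → X
    (10,0)@(21, 1): e=[103,17,6] → X
    (11,0)@(23, 1): e=[107,25,-6] → .
    (3,1)@(7, 3): e=[33,3,90] → X
    (4,1)@(9, 3): e=[37,11,78] → X
    (5,1)@(11, 3): e=[41,19,66] → X
    (6,1)@(13, 3): e=[45,27,54] → X
    (7,1)@(15, 3): e=[49,35,42] → X
    (11,1)@(23, 3): e=[65,67,-6] → .
    (3,2)@(7, 5): e=[-9,45,90] → .
    (4,2)@(9, 5): e=[-5,53,78] → .
  covered (16 px):
    . . . . . . . . X X X .
    . . . X X X X X X X X .
    . . . . . . X X X X X .
    . . . . . . . . . . . .
    . . . . . . . . . . . .

Answer: [[5,2],[6,2],[7,2],[2,3],[3,3],[4,3],[5,3],[3,4],[4,4]]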